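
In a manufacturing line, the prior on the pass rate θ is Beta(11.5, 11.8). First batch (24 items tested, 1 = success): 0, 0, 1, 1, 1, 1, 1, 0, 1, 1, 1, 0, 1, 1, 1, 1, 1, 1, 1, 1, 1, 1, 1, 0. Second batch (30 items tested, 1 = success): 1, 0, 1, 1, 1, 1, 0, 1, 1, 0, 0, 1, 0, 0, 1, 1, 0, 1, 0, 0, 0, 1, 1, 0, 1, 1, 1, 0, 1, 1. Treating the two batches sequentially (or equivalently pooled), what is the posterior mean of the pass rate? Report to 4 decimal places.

The Beta prior is conjugate to a Binomial/Bernoulli likelihood; the update adds successes to α and failures to β.
After batch 1: Beta(11.5+19, 11.8+5) = Beta(30.5, 16.8).
After batch 2: Beta(30.5+18, 16.8+12) = Beta(48.5, 28.8).
Posterior mean = α/(α+β) = 48.5/77.3 = 0.6274.

0.6274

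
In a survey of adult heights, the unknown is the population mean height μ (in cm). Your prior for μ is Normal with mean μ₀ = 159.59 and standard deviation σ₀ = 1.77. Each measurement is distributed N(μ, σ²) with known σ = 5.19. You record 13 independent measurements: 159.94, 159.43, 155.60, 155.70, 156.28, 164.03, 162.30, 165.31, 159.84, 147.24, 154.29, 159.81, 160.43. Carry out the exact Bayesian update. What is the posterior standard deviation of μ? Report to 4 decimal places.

1.1168

For Normal data with known variance σ², a Normal(μ₀, σ₀²) prior on μ is conjugate. Posterior precision = 1/σ₀² + n/σ²; posterior mean is the precision-weighted average of μ₀ and x̄.
σ₀² = 1.77² = 3.1329, σ² = 5.19² = 26.9361; σ² + n·σ₀² = 26.9361 + 13·3.1329 = 67.6638.
Posterior precision = 1/σ₀² + n/σ² = 1/3.1329 + 13/26.9361 = (σ² + n·σ₀²)/(σ₀²σ²) = 67.6638/(3.1329·26.9361); posterior variance σₙ² = σ₀²σ²/(σ² + n·σ₀²) = 3.1329·26.9361/67.6638 = 1.247168.
Posterior SD = √σₙ² = √(3.1329·26.9361/67.6638) = 1.1168.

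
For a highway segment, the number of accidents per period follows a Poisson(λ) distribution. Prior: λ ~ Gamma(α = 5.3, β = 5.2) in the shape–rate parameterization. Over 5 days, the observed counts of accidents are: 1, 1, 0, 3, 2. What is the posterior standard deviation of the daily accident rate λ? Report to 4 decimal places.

0.3438

With a Gamma(shape α, rate β) prior, the Poisson likelihood is conjugate: the posterior is Gamma(α + ΣXᵢ, β + n).
Sum of counts S = 7 over n = 5 days.
Posterior: Gamma(α+S, β+n) = Gamma(5.3+7, 5.2+5) = Gamma(12.3, 10.2).
SD = √α/β = √12.3/10.2 = 0.3438.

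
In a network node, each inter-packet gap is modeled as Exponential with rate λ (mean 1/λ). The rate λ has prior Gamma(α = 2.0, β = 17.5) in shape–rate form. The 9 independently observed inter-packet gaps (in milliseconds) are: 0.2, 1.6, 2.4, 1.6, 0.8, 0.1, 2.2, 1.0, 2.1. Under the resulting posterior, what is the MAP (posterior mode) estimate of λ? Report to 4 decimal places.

0.3390

With a Gamma(shape α, rate β) prior on the exponential rate λ, the posterior after n observations with total T = Σxᵢ is Gamma(α+n, β+T).
Sum of observations T = 12.0 milliseconds; n = 9.
Posterior: Gamma(2.0+9, 17.5+12.0) = Gamma(11.0, 29.5).
Mode = (α−1)/β = 0.3390.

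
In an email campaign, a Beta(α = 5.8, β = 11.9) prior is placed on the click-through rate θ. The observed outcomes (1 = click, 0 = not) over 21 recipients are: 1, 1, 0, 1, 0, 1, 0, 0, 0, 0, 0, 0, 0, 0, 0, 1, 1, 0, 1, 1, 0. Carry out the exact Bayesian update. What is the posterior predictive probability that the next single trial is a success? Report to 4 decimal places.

0.3566

The Beta prior is conjugate to a Binomial/Bernoulli likelihood; the update adds successes to α and failures to β.
Posterior: Beta(α+k, β+n−k) = Beta(5.8+8, 11.9+13) = Beta(13.8, 24.9).
For a single future Bernoulli trial, P(success | data) = α/(α+β) = 0.3566.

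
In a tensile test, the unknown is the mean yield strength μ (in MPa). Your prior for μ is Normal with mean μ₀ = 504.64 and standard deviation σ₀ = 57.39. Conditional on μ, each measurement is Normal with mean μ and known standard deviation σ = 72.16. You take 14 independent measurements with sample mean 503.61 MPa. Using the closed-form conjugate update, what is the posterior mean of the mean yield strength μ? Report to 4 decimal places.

503.7145

For Normal data with known variance σ², a Normal(μ₀, σ₀²) prior on μ is conjugate. Posterior precision = 1/σ₀² + n/σ²; posterior mean is the precision-weighted average of μ₀ and x̄.
n·x̄ = 14·503.61 = 7050.54.
σ₀² = 57.39² = 3293.6121, σ² = 72.16² = 5207.0656; σ² + n·σ₀² = 5207.0656 + 14·3293.6121 = 51317.635.
Posterior mean = (μ₀/σ₀² + n·x̄/σ²)/(1/σ₀² + n/σ²) = (σ²·μ₀ + σ₀²·n·x̄)/(σ² + n·σ₀²) = (5207.0656·504.64 + 3293.6121·7050.54)/51317.635 = 25849437.439918/51317.635 = 503.7145.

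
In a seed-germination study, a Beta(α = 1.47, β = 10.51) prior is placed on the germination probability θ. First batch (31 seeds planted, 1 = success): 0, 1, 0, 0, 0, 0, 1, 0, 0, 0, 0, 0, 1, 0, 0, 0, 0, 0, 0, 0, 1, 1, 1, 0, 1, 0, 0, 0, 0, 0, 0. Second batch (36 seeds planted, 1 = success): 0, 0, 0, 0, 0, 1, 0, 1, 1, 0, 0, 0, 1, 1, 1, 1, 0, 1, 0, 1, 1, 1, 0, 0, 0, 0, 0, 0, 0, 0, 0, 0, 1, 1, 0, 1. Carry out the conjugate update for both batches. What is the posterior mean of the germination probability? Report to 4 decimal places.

The Beta prior is conjugate to a Binomial/Bernoulli likelihood; the update adds successes to α and failures to β.
After batch 1: Beta(1.47+7, 10.51+24) = Beta(8.47, 34.51).
After batch 2: Beta(8.47+14, 34.51+22) = Beta(22.47, 56.51).
Posterior mean = α/(α+β) = 22.47/78.98 = 0.2845.

0.2845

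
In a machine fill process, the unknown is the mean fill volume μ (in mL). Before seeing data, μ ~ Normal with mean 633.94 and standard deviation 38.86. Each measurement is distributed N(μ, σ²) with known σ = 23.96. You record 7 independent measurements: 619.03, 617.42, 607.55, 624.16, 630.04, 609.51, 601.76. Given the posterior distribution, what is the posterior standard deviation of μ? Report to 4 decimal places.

For Normal data with known variance σ², a Normal(μ₀, σ₀²) prior on μ is conjugate. Posterior precision = 1/σ₀² + n/σ²; posterior mean is the precision-weighted average of μ₀ and x̄.
σ₀² = 38.86² = 1510.0996, σ² = 23.96² = 574.0816; σ² + n·σ₀² = 574.0816 + 7·1510.0996 = 11144.7788.
Posterior precision = 1/σ₀² + n/σ² = 1/1510.0996 + 7/574.0816 = (σ² + n·σ₀²)/(σ₀²σ²) = 11144.7788/(1510.0996·574.0816); posterior variance σₙ² = σ₀²σ²/(σ² + n·σ₀²) = 1510.0996·574.0816/11144.7788 = 77.787133.
Posterior SD = √σₙ² = √(1510.0996·574.0816/11144.7788) = 8.8197.

8.8197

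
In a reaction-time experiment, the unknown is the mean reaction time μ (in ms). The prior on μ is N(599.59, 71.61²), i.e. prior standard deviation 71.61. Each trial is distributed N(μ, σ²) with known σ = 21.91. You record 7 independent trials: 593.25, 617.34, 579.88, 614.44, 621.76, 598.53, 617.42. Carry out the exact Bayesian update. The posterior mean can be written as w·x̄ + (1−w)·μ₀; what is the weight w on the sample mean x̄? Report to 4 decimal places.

0.9868

For Normal data with known variance σ², a Normal(μ₀, σ₀²) prior on μ is conjugate. Posterior precision = 1/σ₀² + n/σ²; posterior mean is the precision-weighted average of μ₀ and x̄.
σ₀² = 71.61² = 5127.9921, σ² = 21.91² = 480.0481. Prior precision 1/σ₀² = 1/5127.9921; data precision n/σ² = 7/480.0481.
w = (n/σ²)/(1/σ₀² + n/σ²) = n·σ₀²/(σ² + n·σ₀²) = 7·5127.9921/(480.0481 + 7·5127.9921) = 35895.9447/36375.9928 = 0.9868.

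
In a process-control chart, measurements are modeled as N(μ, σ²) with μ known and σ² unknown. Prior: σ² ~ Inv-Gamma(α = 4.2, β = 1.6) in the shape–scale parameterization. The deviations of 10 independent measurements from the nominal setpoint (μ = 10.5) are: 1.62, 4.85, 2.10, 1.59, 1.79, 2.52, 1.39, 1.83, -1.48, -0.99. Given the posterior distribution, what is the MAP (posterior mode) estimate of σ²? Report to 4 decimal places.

2.6613

With known mean μ and an Inverse-Gamma(α, β) prior on σ², the Normal likelihood is conjugate: posterior is Inv-Gamma(α + n/2, β + Σ(xᵢ−μ)²/2).
Σ(xᵢ−μ)² = (1.62)² + (4.85)² + (2.10)² + (1.59)² + (1.79)² + (2.52)² + (1.39)² + (1.83)² + (-1.48)² + (-0.99)² = 51.0910.
Posterior: Inv-Gamma(4.2 + 10/2, 1.6 + 51.0910/2) = Inv-Gamma(9.20, 27.14550).
Mode = β/(α+1) = 27.14550/10.20 = 2.6613.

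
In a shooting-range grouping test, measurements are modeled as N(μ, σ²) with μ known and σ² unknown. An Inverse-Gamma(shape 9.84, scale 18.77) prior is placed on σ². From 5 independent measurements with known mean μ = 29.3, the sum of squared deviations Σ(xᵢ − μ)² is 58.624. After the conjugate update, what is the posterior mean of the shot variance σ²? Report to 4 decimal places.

4.2400

With known mean μ and an Inverse-Gamma(α, β) prior on σ², the Normal likelihood is conjugate: posterior is Inv-Gamma(α + n/2, β + Σ(xᵢ−μ)²/2).
Posterior: Inv-Gamma(9.84 + 5/2, 18.77 + 58.624/2) = Inv-Gamma(12.34, 48.0820).
E[σ²|data] = β/(α−1) = 48.0820/11.34 = 4.2400.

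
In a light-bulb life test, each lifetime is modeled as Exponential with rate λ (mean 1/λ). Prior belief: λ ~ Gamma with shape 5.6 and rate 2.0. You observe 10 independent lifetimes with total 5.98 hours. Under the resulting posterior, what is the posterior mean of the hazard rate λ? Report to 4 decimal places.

With a Gamma(shape α, rate β) prior on the exponential rate λ, the posterior after n observations with total T = Σxᵢ is Gamma(α+n, β+T).
Posterior: Gamma(5.6+10, 2.0+5.98) = Gamma(15.6, 7.98).
Posterior mean of λ = α/β = 15.6/7.98 = 1.9549.

1.9549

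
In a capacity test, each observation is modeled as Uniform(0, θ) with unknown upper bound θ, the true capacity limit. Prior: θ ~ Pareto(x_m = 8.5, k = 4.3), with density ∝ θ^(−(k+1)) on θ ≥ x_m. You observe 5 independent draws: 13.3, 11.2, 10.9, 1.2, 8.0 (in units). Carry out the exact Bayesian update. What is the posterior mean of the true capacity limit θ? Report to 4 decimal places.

A Pareto(scale x_m, shape k) prior on the upper bound θ of Uniform(0, θ) is conjugate: posterior is Pareto(max(x_m, max xᵢ), k + n).
Sample maximum = 13.3; prior scale x_m = 8.5 → posterior scale = max = 13.3.
Posterior shape = 4.3 + 5 = 9.3.
E[θ|data] = k·x_m/(k−1) = 9.3·13.3/8.3 = 14.9024.

14.9024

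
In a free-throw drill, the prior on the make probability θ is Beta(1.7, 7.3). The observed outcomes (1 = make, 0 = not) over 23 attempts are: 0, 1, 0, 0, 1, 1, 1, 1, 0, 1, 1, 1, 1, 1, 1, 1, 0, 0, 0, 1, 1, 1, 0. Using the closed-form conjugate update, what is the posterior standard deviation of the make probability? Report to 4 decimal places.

0.0870

The Beta prior is conjugate to a Binomial/Bernoulli likelihood; the update adds successes to α and failures to β.
Posterior: Beta(α+k, β+n−k) = Beta(1.7+15, 7.3+8) = Beta(16.7, 15.3).
Var = αβ/((α+β)²(α+β+1)) = 16.7·15.3/(32.0²·33.0) = 0.00756126; SD = √0.00756126 = 0.0870.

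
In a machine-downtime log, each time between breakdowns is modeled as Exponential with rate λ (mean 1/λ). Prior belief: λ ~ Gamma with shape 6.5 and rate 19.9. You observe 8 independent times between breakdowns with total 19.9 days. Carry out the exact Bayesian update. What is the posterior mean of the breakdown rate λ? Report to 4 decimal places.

0.3643

With a Gamma(shape α, rate β) prior on the exponential rate λ, the posterior after n observations with total T = Σxᵢ is Gamma(α+n, β+T).
Posterior: Gamma(6.5+8, 19.9+19.9) = Gamma(14.5, 39.8).
Posterior mean of λ = α/β = 14.5/39.8 = 0.3643.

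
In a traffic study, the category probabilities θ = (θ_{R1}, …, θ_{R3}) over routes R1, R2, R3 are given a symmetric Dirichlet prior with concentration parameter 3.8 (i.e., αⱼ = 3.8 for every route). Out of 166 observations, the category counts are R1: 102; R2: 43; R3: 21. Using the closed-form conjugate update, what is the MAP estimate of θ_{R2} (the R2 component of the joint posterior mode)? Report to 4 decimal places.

0.2626

The Dirichlet prior is conjugate to the Multinomial likelihood: each posterior αⱼ = prior αⱼ + observed count nⱼ.
Posterior concentration: (105.8, 46.8, 24.8), total = 177.4.
Joint mode component: (α_{R2}−1)/(Σα−K) = 45.8/174.4 = 0.2626.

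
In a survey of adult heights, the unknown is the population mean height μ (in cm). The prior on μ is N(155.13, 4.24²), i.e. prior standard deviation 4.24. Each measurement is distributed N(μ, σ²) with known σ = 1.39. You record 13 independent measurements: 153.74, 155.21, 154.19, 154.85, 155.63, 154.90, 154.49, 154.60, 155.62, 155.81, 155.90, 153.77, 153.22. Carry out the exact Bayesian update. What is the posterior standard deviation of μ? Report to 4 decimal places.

For Normal data with known variance σ², a Normal(μ₀, σ₀²) prior on μ is conjugate. Posterior precision = 1/σ₀² + n/σ²; posterior mean is the precision-weighted average of μ₀ and x̄.
σ₀² = 4.24² = 17.9776, σ² = 1.39² = 1.9321; σ² + n·σ₀² = 1.9321 + 13·17.9776 = 235.6409.
Posterior precision = 1/σ₀² + n/σ² = 1/17.9776 + 13/1.9321 = (σ² + n·σ₀²)/(σ₀²σ²) = 235.6409/(17.9776·1.9321); posterior variance σₙ² = σ₀²σ²/(σ² + n·σ₀²) = 17.9776·1.9321/235.6409 = 0.147404.
Posterior SD = √σₙ² = √(17.9776·1.9321/235.6409) = 0.3839.

0.3839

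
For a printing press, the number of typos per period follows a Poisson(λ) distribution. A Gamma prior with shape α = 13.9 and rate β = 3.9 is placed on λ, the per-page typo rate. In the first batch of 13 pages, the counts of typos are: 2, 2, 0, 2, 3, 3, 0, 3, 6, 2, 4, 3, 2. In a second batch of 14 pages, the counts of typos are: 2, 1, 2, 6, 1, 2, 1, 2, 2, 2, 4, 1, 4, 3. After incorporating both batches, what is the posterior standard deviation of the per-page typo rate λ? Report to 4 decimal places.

With a Gamma(shape α, rate β) prior, the Poisson likelihood is conjugate: the posterior is Gamma(α + ΣXᵢ, β + n).
Batch 1: sum of counts S = 32 over n = 13 pages.
After batch 1: Gamma(α+S, β+n) = Gamma(13.9+32, 3.9+13) = Gamma(45.9, 16.9).
Batch 2: sum of counts S = 33 over n = 14 pages.
After batch 2: Gamma(α+S, β+n) = Gamma(45.9+33, 16.9+14) = Gamma(78.9, 30.9).
SD = √α/β = √78.9/30.9 = 0.2875.

0.2875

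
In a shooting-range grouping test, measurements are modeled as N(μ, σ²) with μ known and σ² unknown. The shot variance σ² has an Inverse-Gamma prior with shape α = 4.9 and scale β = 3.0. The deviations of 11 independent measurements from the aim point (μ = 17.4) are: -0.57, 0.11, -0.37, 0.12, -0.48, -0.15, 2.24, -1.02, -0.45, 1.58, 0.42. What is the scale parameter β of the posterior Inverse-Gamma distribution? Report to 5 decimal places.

With known mean μ and an Inverse-Gamma(α, β) prior on σ², the Normal likelihood is conjugate: posterior is Inv-Gamma(α + n/2, β + Σ(xᵢ−μ)²/2).
Σ(xᵢ−μ)² = (-0.57)² + (0.11)² + (-0.37)² + (0.12)² + (-0.48)² + (-0.15)² + (2.24)² + (-1.02)² + (-0.45)² + (1.58)² + (0.42)² = 9.6745.
Posterior: Inv-Gamma(4.9 + 11/2, 3.0 + 9.6745/2) = Inv-Gamma(10.40, 7.83725).
Posterior β = 7.83725.

7.83725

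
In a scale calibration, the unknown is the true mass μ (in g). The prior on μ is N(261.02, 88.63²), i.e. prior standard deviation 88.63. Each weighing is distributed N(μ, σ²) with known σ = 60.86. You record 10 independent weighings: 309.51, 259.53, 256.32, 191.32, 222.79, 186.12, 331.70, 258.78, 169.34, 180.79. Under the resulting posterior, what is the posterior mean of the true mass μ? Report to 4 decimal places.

For Normal data with known variance σ², a Normal(μ₀, σ₀²) prior on μ is conjugate. Posterior precision = 1/σ₀² + n/σ²; posterior mean is the precision-weighted average of μ₀ and x̄.
Σxᵢ = 309.51 + 259.53 + 256.32 + 191.32 + 222.79 + 186.12 + 331.70 + 258.78 + 169.34 + 180.79 = 2366.2, so n·x̄ = 2366.2.
σ₀² = 88.63² = 7855.2769, σ² = 60.86² = 3703.9396; σ² + n·σ₀² = 3703.9396 + 10·7855.2769 = 82256.7086.
Posterior mean = (μ₀/σ₀² + n·x̄/σ²)/(1/σ₀² + n/σ²) = (σ²·μ₀ + σ₀²·n·x̄)/(σ² + n·σ₀²) = (3703.9396·261.02 + 7855.2769·2366.2)/82256.7086 = 19553958.515172/82256.7086 = 237.7187.

237.7187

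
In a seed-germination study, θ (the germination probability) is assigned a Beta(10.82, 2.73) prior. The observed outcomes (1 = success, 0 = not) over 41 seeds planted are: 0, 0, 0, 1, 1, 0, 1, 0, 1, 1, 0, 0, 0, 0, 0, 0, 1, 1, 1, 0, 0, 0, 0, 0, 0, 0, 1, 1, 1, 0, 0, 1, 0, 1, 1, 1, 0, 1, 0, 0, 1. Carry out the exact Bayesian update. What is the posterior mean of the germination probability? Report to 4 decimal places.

The Beta prior is conjugate to a Binomial/Bernoulli likelihood; the update adds successes to α and failures to β.
Posterior: Beta(α+k, β+n−k) = Beta(10.82+17, 2.73+24) = Beta(27.82, 26.73).
Posterior mean = α/(α+β) = 27.82/54.55 = 0.5100.

0.5100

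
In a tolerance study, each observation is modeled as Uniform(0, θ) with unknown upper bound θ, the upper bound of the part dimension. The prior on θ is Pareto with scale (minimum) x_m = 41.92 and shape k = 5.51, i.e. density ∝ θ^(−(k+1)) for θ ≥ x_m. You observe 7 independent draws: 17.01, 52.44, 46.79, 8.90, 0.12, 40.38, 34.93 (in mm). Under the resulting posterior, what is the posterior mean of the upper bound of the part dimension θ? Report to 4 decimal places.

A Pareto(scale x_m, shape k) prior on the upper bound θ of Uniform(0, θ) is conjugate: posterior is Pareto(max(x_m, max xᵢ), k + n).
Sample maximum = 52.44; prior scale x_m = 41.92 → posterior scale = max = 52.44.
Posterior shape = 5.51 + 7 = 12.51.
E[θ|data] = k·x_m/(k−1) = 12.51·52.44/11.51 = 56.9960.

56.9960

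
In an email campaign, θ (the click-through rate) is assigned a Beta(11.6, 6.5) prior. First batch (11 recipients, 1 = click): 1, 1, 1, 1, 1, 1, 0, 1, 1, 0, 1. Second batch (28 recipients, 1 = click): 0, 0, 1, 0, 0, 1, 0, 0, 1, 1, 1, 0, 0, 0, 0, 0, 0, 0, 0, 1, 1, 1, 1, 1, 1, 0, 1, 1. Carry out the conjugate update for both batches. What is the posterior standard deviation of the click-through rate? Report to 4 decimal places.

The Beta prior is conjugate to a Binomial/Bernoulli likelihood; the update adds successes to α and failures to β.
After batch 1: Beta(11.6+9, 6.5+2) = Beta(20.6, 8.5).
After batch 2: Beta(20.6+13, 8.5+15) = Beta(33.6, 23.5).
Var = αβ/((α+β)²(α+β+1)) = 33.6·23.5/(57.1²·58.1) = 0.00416830; SD = √0.00416830 = 0.0646.

0.0646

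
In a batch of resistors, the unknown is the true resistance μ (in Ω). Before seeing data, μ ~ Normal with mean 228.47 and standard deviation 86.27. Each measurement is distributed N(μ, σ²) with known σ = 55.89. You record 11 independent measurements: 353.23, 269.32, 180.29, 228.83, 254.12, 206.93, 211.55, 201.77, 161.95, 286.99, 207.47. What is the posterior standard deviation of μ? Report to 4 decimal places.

For Normal data with known variance σ², a Normal(μ₀, σ₀²) prior on μ is conjugate. Posterior precision = 1/σ₀² + n/σ²; posterior mean is the precision-weighted average of μ₀ and x̄.
σ₀² = 86.27² = 7442.5129, σ² = 55.89² = 3123.6921; σ² + n·σ₀² = 3123.6921 + 11·7442.5129 = 84991.334.
Posterior precision = 1/σ₀² + n/σ² = 1/7442.5129 + 11/3123.6921 = (σ² + n·σ₀²)/(σ₀²σ²) = 84991.334/(7442.5129·3123.6921); posterior variance σₙ² = σ₀²σ²/(σ² + n·σ₀²) = 7442.5129·3123.6921/84991.334 = 273.535167.
Posterior SD = √σₙ² = √(7442.5129·3123.6921/84991.334) = 16.5389.

16.5389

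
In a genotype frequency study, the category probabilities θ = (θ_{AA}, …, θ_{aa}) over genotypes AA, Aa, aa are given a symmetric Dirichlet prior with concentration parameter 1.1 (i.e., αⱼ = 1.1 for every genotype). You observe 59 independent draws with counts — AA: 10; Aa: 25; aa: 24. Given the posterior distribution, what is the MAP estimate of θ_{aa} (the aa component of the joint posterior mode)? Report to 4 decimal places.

The Dirichlet prior is conjugate to the Multinomial likelihood: each posterior αⱼ = prior αⱼ + observed count nⱼ.
Posterior concentration: (11.1, 26.1, 25.1), total = 62.3.
Joint mode component: (α_{aa}−1)/(Σα−K) = 24.1/59.3 = 0.4064.

0.4064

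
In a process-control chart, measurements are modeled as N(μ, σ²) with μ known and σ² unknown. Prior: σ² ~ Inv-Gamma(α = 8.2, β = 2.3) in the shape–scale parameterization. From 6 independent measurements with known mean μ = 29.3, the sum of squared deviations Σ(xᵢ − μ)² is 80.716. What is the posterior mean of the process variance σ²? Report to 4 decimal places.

4.1822

With known mean μ and an Inverse-Gamma(α, β) prior on σ², the Normal likelihood is conjugate: posterior is Inv-Gamma(α + n/2, β + Σ(xᵢ−μ)²/2).
Posterior: Inv-Gamma(8.2 + 6/2, 2.3 + 80.716/2) = Inv-Gamma(11.20, 42.6580).
E[σ²|data] = β/(α−1) = 42.6580/10.20 = 4.1822.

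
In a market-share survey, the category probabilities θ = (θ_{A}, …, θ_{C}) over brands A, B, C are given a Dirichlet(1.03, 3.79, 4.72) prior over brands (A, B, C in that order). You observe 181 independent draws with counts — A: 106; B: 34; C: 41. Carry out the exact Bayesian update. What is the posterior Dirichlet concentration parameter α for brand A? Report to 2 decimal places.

107.03

The Dirichlet prior is conjugate to the Multinomial likelihood: each posterior αⱼ = prior αⱼ + observed count nⱼ.
Posterior concentration: (107.03, 37.79, 45.72), total = 190.54.
α_{A} = 1.03 + 106 = 107.03.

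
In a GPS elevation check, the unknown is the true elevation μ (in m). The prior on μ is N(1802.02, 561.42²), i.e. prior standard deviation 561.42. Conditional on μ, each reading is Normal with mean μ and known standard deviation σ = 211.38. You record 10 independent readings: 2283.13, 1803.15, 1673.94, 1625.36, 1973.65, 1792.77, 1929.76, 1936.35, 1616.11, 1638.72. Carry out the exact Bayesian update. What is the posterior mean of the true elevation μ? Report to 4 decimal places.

1826.9407

For Normal data with known variance σ², a Normal(μ₀, σ₀²) prior on μ is conjugate. Posterior precision = 1/σ₀² + n/σ²; posterior mean is the precision-weighted average of μ₀ and x̄.
Σxᵢ = 2283.13 + 1803.15 + 1673.94 + 1625.36 + 1973.65 + 1792.77 + 1929.76 + 1936.35 + 1616.11 + 1638.72 = 18272.94, so n·x̄ = 18272.94.
σ₀² = 561.42² = 315192.4164, σ² = 211.38² = 44681.5044; σ² + n·σ₀² = 44681.5044 + 10·315192.4164 = 3196605.6684.
Posterior mean = (μ₀/σ₀² + n·x̄/σ²)/(1/σ₀² + n/σ²) = (σ²·μ₀ + σ₀²·n·x̄)/(σ² + n·σ₀²) = (44681.5044·1802.02 + 315192.4164·18272.94)/3196605.6684 = 5840009077.891104/3196605.6684 = 1826.9407.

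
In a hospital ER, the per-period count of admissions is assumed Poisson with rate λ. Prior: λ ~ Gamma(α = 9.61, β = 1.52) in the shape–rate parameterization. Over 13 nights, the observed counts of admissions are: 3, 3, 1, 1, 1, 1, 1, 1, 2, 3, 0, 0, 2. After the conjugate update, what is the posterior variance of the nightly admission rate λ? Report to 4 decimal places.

With a Gamma(shape α, rate β) prior, the Poisson likelihood is conjugate: the posterior is Gamma(α + ΣXᵢ, β + n).
Sum of counts S = 19 over n = 13 nights.
Posterior: Gamma(α+S, β+n) = Gamma(9.61+19, 1.52+13) = Gamma(28.61, 14.52).
Var = α/β² = 28.61/14.52² = 0.1357.

0.1357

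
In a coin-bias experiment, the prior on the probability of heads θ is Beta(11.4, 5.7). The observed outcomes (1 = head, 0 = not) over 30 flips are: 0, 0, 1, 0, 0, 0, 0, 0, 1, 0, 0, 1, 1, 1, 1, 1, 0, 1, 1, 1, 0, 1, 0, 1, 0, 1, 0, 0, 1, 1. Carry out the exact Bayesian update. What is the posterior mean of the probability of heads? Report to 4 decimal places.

The Beta prior is conjugate to a Binomial/Bernoulli likelihood; the update adds successes to α and failures to β.
Posterior: Beta(α+k, β+n−k) = Beta(11.4+15, 5.7+15) = Beta(26.4, 20.7).
Posterior mean = α/(α+β) = 26.4/47.1 = 0.5605.

0.5605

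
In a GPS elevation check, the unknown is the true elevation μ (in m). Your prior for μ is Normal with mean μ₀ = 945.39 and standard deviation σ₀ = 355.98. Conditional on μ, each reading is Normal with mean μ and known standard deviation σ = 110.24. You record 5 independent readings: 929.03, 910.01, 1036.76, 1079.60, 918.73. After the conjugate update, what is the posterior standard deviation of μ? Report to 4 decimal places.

48.8347

For Normal data with known variance σ², a Normal(μ₀, σ₀²) prior on μ is conjugate. Posterior precision = 1/σ₀² + n/σ²; posterior mean is the precision-weighted average of μ₀ and x̄.
σ₀² = 355.98² = 126721.7604, σ² = 110.24² = 12152.8576; σ² + n·σ₀² = 12152.8576 + 5·126721.7604 = 645761.6596.
Posterior precision = 1/σ₀² + n/σ² = 1/126721.7604 + 5/12152.8576 = (σ² + n·σ₀²)/(σ₀²σ²) = 645761.6596/(126721.7604·12152.8576); posterior variance σₙ² = σ₀²σ²/(σ² + n·σ₀²) = 126721.7604·12152.8576/645761.6596 = 2384.829582.
Posterior SD = √σₙ² = √(126721.7604·12152.8576/645761.6596) = 48.8347.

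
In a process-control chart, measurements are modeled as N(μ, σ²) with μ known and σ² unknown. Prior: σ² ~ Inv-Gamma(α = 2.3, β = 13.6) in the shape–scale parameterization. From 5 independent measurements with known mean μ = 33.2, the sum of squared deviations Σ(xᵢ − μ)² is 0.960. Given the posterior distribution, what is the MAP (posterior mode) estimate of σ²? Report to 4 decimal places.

2.4276

With known mean μ and an Inverse-Gamma(α, β) prior on σ², the Normal likelihood is conjugate: posterior is Inv-Gamma(α + n/2, β + Σ(xᵢ−μ)²/2).
Posterior: Inv-Gamma(2.3 + 5/2, 13.6 + 0.960/2) = Inv-Gamma(4.80, 14.0800).
Mode = β/(α+1) = 14.0800/5.80 = 2.4276.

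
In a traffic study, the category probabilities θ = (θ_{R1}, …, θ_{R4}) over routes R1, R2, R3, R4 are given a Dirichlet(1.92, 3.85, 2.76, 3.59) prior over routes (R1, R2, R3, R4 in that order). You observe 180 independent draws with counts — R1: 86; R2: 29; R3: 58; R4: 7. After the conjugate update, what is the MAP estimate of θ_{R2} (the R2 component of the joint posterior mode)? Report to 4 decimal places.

0.1693

The Dirichlet prior is conjugate to the Multinomial likelihood: each posterior αⱼ = prior αⱼ + observed count nⱼ.
Posterior concentration: (87.92, 32.85, 60.76, 10.59), total = 192.12.
Joint mode component: (α_{R2}−1)/(Σα−K) = 31.85/188.12 = 0.1693.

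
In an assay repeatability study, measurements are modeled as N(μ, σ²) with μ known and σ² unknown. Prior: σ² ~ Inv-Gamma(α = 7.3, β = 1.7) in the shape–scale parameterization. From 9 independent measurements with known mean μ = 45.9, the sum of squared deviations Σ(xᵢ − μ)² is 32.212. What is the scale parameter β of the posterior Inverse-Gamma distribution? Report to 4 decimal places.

17.8060

With known mean μ and an Inverse-Gamma(α, β) prior on σ², the Normal likelihood is conjugate: posterior is Inv-Gamma(α + n/2, β + Σ(xᵢ−μ)²/2).
Posterior: Inv-Gamma(7.3 + 9/2, 1.7 + 32.212/2) = Inv-Gamma(11.80, 17.8060).
Posterior β = 17.8060.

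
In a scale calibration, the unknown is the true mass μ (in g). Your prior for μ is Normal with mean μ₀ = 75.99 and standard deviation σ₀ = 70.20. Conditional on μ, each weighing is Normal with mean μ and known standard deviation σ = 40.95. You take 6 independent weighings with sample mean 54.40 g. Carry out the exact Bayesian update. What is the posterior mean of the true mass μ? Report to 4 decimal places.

55.5587

For Normal data with known variance σ², a Normal(μ₀, σ₀²) prior on μ is conjugate. Posterior precision = 1/σ₀² + n/σ²; posterior mean is the precision-weighted average of μ₀ and x̄.
n·x̄ = 6·54.40 = 326.4.
σ₀² = 70.20² = 4928.04, σ² = 40.95² = 1676.9025; σ² + n·σ₀² = 1676.9025 + 6·4928.04 = 31245.1425.
Posterior mean = (μ₀/σ₀² + n·x̄/σ²)/(1/σ₀² + n/σ²) = (σ²·μ₀ + σ₀²·n·x̄)/(σ² + n·σ₀²) = (1676.9025·75.99 + 4928.04·326.4)/31245.1425 = 1735940.076975/31245.1425 = 55.5587.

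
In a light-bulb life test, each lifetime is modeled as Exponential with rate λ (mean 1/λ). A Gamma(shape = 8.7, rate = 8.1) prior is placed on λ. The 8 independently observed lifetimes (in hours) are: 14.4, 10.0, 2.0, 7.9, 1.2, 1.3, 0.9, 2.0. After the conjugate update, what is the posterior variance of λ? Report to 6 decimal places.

With a Gamma(shape α, rate β) prior on the exponential rate λ, the posterior after n observations with total T = Σxᵢ is Gamma(α+n, β+T).
Sum of observations T = 39.7 hours; n = 8.
Posterior: Gamma(8.7+8, 8.1+39.7) = Gamma(16.7, 47.8).
Var = α/β² = 0.007309.

0.007309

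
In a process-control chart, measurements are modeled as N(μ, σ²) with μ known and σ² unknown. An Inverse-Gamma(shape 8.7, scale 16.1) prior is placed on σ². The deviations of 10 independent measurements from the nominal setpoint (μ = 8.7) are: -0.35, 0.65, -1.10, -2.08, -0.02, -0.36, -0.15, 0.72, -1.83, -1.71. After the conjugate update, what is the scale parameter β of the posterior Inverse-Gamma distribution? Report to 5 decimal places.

22.61265

With known mean μ and an Inverse-Gamma(α, β) prior on σ², the Normal likelihood is conjugate: posterior is Inv-Gamma(α + n/2, β + Σ(xᵢ−μ)²/2).
Σ(xᵢ−μ)² = (-0.35)² + (0.65)² + (-1.10)² + (-2.08)² + (-0.02)² + (-0.36)² + (-0.15)² + (0.72)² + (-1.83)² + (-1.71)² = 13.0253.
Posterior: Inv-Gamma(8.7 + 10/2, 16.1 + 13.0253/2) = Inv-Gamma(13.70, 22.61265).
Posterior β = 22.61265.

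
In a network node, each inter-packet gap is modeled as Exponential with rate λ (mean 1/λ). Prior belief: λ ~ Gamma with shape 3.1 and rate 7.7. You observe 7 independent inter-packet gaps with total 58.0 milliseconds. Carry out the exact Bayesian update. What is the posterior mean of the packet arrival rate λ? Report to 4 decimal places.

0.1537

With a Gamma(shape α, rate β) prior on the exponential rate λ, the posterior after n observations with total T = Σxᵢ is Gamma(α+n, β+T).
Posterior: Gamma(3.1+7, 7.7+58.0) = Gamma(10.1, 65.7).
Posterior mean of λ = α/β = 10.1/65.7 = 0.1537.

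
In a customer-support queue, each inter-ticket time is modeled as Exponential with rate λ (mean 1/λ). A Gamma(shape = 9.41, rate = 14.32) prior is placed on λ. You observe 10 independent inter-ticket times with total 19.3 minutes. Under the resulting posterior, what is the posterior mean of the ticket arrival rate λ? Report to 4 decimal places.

With a Gamma(shape α, rate β) prior on the exponential rate λ, the posterior after n observations with total T = Σxᵢ is Gamma(α+n, β+T).
Posterior: Gamma(9.41+10, 14.32+19.3) = Gamma(19.41, 33.62).
Posterior mean of λ = α/β = 19.41/33.62 = 0.5773.

0.5773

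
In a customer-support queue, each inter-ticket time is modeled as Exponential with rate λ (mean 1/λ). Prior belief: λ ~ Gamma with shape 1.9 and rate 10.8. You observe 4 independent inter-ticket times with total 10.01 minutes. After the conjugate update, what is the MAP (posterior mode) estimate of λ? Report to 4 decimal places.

0.2355

With a Gamma(shape α, rate β) prior on the exponential rate λ, the posterior after n observations with total T = Σxᵢ is Gamma(α+n, β+T).
Posterior: Gamma(1.9+4, 10.8+10.01) = Gamma(5.9, 20.81).
Mode = (α−1)/β = 0.2355.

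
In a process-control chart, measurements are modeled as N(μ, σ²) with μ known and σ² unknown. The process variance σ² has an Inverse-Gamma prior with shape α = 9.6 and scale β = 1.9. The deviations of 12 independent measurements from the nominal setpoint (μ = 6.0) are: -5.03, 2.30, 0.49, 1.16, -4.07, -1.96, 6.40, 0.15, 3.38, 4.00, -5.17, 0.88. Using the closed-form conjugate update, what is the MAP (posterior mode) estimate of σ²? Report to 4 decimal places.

4.5871

With known mean μ and an Inverse-Gamma(α, β) prior on σ², the Normal likelihood is conjugate: posterior is Inv-Gamma(α + n/2, β + Σ(xᵢ−μ)²/2).
Σ(xᵢ−μ)² = (-5.03)² + (2.30)² + (0.49)² + (1.16)² + (-4.07)² + (-1.96)² + (6.40)² + (0.15)² + (3.38)² + (4.00)² + (-5.17)² + (0.88)² = 148.4933.
Posterior: Inv-Gamma(9.6 + 12/2, 1.9 + 148.4933/2) = Inv-Gamma(15.60, 76.14665).
Mode = β/(α+1) = 76.14665/16.60 = 4.5871.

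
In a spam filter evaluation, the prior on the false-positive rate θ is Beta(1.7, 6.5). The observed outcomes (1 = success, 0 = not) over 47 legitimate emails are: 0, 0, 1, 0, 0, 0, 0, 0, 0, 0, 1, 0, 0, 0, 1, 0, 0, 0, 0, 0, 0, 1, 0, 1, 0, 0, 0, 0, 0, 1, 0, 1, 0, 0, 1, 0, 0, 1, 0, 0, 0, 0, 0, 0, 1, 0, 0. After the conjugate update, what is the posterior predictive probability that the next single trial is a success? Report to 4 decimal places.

0.2120

The Beta prior is conjugate to a Binomial/Bernoulli likelihood; the update adds successes to α and failures to β.
Posterior: Beta(α+k, β+n−k) = Beta(1.7+10, 6.5+37) = Beta(11.7, 43.5).
For a single future Bernoulli trial, P(success | data) = α/(α+β) = 0.2120.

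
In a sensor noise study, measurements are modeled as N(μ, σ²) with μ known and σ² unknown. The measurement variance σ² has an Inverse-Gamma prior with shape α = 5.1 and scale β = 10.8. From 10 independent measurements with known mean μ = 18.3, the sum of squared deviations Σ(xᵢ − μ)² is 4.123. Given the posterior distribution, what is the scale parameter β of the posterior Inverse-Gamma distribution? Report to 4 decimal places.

12.8615

With known mean μ and an Inverse-Gamma(α, β) prior on σ², the Normal likelihood is conjugate: posterior is Inv-Gamma(α + n/2, β + Σ(xᵢ−μ)²/2).
Posterior: Inv-Gamma(5.1 + 10/2, 10.8 + 4.123/2) = Inv-Gamma(10.10, 12.8615).
Posterior β = 12.8615.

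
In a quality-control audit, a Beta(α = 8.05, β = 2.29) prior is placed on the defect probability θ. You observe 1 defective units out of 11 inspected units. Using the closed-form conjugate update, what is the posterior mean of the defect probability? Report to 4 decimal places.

0.4241

The Beta prior is conjugate to a Binomial/Bernoulli likelihood; the update adds successes to α and failures to β.
Posterior: Beta(α+k, β+n−k) = Beta(8.05+1, 2.29+10) = Beta(9.05, 12.29).
Posterior mean = α/(α+β) = 9.05/21.34 = 0.4241.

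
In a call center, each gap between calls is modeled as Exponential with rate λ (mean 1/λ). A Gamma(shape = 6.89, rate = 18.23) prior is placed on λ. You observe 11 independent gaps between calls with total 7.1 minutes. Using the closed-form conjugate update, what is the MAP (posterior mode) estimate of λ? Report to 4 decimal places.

0.6668

With a Gamma(shape α, rate β) prior on the exponential rate λ, the posterior after n observations with total T = Σxᵢ is Gamma(α+n, β+T).
Posterior: Gamma(6.89+11, 18.23+7.1) = Gamma(17.89, 25.33).
Mode = (α−1)/β = 0.6668.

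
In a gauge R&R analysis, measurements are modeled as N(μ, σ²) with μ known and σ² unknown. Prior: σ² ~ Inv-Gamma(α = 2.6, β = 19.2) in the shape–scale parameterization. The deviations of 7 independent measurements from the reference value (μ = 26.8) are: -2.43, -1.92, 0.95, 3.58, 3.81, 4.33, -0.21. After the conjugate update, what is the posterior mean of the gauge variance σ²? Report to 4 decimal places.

With known mean μ and an Inverse-Gamma(α, β) prior on σ², the Normal likelihood is conjugate: posterior is Inv-Gamma(α + n/2, β + Σ(xᵢ−μ)²/2).
Σ(xᵢ−μ)² = (-2.43)² + (-1.92)² + (0.95)² + (3.58)² + (3.81)² + (4.33)² + (-0.21)² = 56.6193.
Posterior: Inv-Gamma(2.6 + 7/2, 19.2 + 56.6193/2) = Inv-Gamma(6.10, 47.50965).
E[σ²|data] = β/(α−1) = 47.50965/5.10 = 9.3156.

9.3156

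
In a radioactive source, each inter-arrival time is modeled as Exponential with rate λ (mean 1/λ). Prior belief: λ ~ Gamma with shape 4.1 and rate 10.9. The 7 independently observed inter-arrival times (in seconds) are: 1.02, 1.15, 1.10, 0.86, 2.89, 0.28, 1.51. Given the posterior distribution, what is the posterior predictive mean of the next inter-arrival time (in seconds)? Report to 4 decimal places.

With a Gamma(shape α, rate β) prior on the exponential rate λ, the posterior after n observations with total T = Σxᵢ is Gamma(α+n, β+T).
Sum of observations T = 8.81 seconds; n = 7.
Posterior: Gamma(4.1+7, 10.9+8.81) = Gamma(11.1, 19.71).
The predictive distribution for the next observation is Lomax; its mean is β/(α−1) = 19.71/10.1 = 1.9515.

1.9515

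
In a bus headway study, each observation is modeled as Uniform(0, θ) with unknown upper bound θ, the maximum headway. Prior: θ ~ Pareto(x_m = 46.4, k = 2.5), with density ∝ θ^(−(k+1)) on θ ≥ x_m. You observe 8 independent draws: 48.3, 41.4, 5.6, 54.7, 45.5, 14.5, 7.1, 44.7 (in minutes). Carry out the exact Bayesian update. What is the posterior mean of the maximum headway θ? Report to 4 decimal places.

A Pareto(scale x_m, shape k) prior on the upper bound θ of Uniform(0, θ) is conjugate: posterior is Pareto(max(x_m, max xᵢ), k + n).
Sample maximum = 54.7; prior scale x_m = 46.4 → posterior scale = max = 54.7.
Posterior shape = 2.5 + 8 = 10.5.
E[θ|data] = k·x_m/(k−1) = 10.5·54.7/9.5 = 60.4579.

60.4579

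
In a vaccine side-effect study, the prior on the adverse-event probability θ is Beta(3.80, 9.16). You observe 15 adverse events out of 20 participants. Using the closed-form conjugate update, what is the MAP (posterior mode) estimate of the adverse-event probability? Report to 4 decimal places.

0.5749

The Beta prior is conjugate to a Binomial/Bernoulli likelihood; the update adds successes to α and failures to β.
Posterior: Beta(α+k, β+n−k) = Beta(3.80+15, 9.16+5) = Beta(18.80, 14.16).
Mode of Beta(a,b) for a,b>1 is (a−1)/(a+b−2) = 17.80/30.96 = 0.5749.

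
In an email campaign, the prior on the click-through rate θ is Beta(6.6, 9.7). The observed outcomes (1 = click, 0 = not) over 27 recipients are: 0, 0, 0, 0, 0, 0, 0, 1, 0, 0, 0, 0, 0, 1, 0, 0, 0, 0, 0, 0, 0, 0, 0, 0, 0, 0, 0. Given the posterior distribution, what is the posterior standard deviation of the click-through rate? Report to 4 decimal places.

The Beta prior is conjugate to a Binomial/Bernoulli likelihood; the update adds successes to α and failures to β.
Posterior: Beta(α+k, β+n−k) = Beta(6.6+2, 9.7+25) = Beta(8.6, 34.7).
Var = αβ/((α+β)²(α+β+1)) = 8.6·34.7/(43.3²·44.3) = 0.00359293; SD = √0.00359293 = 0.0599.

0.0599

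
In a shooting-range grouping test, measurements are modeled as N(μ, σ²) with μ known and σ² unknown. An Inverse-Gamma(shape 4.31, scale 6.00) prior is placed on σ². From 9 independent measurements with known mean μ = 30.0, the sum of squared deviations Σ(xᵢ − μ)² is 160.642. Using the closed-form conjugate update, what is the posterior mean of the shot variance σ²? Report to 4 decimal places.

11.0526

With known mean μ and an Inverse-Gamma(α, β) prior on σ², the Normal likelihood is conjugate: posterior is Inv-Gamma(α + n/2, β + Σ(xᵢ−μ)²/2).
Posterior: Inv-Gamma(4.31 + 9/2, 6.00 + 160.642/2) = Inv-Gamma(8.81, 86.3210).
E[σ²|data] = β/(α−1) = 86.3210/7.81 = 11.0526.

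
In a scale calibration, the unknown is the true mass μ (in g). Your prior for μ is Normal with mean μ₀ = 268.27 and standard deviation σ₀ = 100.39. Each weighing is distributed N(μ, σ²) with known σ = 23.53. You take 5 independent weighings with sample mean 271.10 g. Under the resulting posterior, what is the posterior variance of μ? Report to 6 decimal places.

109.528749

For Normal data with known variance σ², a Normal(μ₀, σ₀²) prior on μ is conjugate. Posterior precision = 1/σ₀² + n/σ²; posterior mean is the precision-weighted average of μ₀ and x̄.
σ₀² = 100.39² = 10078.1521, σ² = 23.53² = 553.6609; σ² + n·σ₀² = 553.6609 + 5·10078.1521 = 50944.4214.
Posterior precision = 1/σ₀² + n/σ² = 1/10078.1521 + 5/553.6609 = (σ² + n·σ₀²)/(σ₀²σ²) = 50944.4214/(10078.1521·553.6609); posterior variance σₙ² = σ₀²σ²/(σ² + n·σ₀²) = 10078.1521·553.6609/50944.4214 = 109.528749.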